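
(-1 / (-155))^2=1 / 24025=0.00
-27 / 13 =-2.08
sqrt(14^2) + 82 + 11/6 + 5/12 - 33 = 261/4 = 65.25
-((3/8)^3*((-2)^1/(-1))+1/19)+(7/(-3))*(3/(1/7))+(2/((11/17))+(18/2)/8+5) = -39.94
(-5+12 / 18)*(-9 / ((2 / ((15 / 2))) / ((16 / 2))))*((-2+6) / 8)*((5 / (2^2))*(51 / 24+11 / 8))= 20475 / 8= 2559.38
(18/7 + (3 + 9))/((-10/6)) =-306/35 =-8.74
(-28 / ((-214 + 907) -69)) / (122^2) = -7 / 2321904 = -0.00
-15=-15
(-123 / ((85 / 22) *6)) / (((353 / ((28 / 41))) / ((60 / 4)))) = -924 / 6001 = -0.15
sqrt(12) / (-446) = -sqrt(3) / 223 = -0.01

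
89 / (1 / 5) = 445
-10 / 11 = -0.91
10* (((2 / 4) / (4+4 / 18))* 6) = 135 / 19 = 7.11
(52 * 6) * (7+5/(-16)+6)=7917/2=3958.50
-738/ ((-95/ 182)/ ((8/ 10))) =537264/ 475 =1131.08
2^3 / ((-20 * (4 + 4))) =-1 / 20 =-0.05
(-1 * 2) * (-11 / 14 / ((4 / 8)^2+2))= 0.70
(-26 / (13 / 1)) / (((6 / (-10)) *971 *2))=5 / 2913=0.00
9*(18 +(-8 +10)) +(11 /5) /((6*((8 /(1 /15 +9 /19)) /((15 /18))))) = 7388047 /41040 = 180.02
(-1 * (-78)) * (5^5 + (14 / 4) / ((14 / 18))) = 244101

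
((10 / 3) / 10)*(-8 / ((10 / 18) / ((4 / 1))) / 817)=-96 / 4085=-0.02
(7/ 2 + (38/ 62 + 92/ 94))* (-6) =-44511/ 1457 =-30.55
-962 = -962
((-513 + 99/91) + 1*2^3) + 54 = -40942/91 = -449.91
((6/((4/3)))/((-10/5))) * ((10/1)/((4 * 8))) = -0.70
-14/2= -7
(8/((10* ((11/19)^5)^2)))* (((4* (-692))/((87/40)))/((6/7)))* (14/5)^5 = -1022257478454289726480384/21155211940190625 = -48321779.11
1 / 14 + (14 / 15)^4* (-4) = -2100671 / 708750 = -2.96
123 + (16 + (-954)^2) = 910255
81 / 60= 1.35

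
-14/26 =-7/13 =-0.54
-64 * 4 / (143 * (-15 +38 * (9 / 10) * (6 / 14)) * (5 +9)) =160 / 429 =0.37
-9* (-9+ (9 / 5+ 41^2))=-75321 / 5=-15064.20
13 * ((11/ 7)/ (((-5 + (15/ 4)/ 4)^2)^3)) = 184549376/ 40610171875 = 0.00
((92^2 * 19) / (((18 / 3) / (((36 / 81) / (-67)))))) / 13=-321632 / 23517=-13.68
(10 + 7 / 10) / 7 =107 / 70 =1.53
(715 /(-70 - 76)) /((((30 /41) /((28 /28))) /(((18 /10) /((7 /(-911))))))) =16023579 /10220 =1567.86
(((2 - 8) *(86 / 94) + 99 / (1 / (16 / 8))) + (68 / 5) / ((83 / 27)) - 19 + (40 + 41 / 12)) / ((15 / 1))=51809509 / 3510900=14.76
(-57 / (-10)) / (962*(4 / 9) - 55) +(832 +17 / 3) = 84262429 / 100590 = 837.68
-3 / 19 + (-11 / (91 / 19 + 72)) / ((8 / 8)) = -8348 / 27721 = -0.30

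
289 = 289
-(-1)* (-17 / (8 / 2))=-4.25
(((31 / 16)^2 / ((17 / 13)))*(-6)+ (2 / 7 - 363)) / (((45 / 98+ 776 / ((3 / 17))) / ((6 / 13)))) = -0.04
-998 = -998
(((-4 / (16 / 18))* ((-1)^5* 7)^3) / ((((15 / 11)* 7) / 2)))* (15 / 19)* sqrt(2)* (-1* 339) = -1644489* sqrt(2) / 19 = -122403.09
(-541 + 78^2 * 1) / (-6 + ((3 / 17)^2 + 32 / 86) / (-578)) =-39814293658 / 43101847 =-923.73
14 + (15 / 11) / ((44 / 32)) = 1814 / 121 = 14.99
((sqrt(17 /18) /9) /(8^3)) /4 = sqrt(34) /110592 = 0.00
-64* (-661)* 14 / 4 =148064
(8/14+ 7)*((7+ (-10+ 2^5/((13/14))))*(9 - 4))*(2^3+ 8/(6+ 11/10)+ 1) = 77928815/6461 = 12061.42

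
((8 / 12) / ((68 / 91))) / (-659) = -0.00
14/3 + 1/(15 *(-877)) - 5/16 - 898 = -62698197/70160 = -893.65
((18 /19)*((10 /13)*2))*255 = 91800 /247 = 371.66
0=0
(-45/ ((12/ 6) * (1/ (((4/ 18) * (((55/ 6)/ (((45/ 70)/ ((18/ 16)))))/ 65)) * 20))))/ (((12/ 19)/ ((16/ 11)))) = -6650/ 117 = -56.84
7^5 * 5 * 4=336140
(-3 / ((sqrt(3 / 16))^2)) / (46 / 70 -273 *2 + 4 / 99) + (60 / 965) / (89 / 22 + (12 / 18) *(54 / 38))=31808329608 / 761062719143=0.04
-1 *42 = -42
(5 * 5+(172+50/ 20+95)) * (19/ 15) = 11191/ 30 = 373.03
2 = 2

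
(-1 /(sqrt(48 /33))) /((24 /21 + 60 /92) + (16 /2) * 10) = -161 * sqrt(11) /52676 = -0.01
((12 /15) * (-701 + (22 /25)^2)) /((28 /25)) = -437641 /875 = -500.16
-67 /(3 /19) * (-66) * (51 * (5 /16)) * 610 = 1089083325 /4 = 272270831.25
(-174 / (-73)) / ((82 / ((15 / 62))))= 1305 / 185566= 0.01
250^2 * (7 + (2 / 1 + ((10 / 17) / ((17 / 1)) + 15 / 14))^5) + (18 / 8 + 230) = 5016194024515308288864669 / 271062475878770744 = 18505674.78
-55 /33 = -5 /3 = -1.67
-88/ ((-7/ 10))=880/ 7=125.71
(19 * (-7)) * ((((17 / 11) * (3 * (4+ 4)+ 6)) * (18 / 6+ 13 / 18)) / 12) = -757435 / 396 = -1912.71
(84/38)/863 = 42/16397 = 0.00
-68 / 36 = -17 / 9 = -1.89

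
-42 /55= -0.76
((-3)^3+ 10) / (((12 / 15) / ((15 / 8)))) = -1275 / 32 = -39.84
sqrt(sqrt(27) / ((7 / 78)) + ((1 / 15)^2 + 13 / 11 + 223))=sqrt(44594550 * sqrt(3) + 299070079) / 1155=16.80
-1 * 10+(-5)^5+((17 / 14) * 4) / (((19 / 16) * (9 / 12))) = -1248689 / 399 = -3129.55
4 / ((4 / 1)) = 1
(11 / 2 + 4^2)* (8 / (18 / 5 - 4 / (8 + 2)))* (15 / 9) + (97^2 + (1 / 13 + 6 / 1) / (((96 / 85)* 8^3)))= 9498.59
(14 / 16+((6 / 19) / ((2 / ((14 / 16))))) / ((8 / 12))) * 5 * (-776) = -159565 / 38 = -4199.08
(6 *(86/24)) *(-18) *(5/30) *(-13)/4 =1677/8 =209.62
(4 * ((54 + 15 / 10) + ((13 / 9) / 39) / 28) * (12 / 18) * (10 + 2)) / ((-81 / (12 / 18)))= -671344 / 45927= -14.62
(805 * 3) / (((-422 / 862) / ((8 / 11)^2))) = -66615360 / 25531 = -2609.20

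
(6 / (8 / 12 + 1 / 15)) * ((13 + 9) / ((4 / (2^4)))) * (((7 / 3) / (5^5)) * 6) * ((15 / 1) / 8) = 756 / 125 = 6.05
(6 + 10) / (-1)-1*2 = -18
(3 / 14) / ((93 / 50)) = 0.12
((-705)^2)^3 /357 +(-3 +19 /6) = 343927169767200.80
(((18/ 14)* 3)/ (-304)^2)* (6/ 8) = 81/ 2587648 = 0.00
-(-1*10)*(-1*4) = -40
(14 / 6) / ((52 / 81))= 189 / 52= 3.63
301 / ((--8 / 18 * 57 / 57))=2709 / 4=677.25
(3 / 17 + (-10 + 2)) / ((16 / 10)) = -665 / 136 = -4.89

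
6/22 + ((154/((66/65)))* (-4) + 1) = -19978/33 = -605.39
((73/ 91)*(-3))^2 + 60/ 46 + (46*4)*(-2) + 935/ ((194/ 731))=116843266461/ 36949822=3162.21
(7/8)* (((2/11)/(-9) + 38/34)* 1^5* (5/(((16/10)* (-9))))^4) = 5050390625/361829597184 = 0.01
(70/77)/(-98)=-5/539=-0.01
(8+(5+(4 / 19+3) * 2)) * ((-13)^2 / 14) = 62361 / 266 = 234.44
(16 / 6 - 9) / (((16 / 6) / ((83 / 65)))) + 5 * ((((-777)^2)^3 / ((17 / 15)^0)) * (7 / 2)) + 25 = 2002476854989424361323 / 520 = 3850917028825816079.47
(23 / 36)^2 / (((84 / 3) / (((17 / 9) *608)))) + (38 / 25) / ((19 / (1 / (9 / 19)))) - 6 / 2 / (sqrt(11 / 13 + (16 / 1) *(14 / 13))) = 16.21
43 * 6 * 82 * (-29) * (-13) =7975812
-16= -16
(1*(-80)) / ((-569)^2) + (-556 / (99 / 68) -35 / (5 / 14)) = -15381893030 / 32052339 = -479.90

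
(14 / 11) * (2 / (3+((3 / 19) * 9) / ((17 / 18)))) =9044 / 16005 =0.57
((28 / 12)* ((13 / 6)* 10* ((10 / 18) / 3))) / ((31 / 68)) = 154700 / 7533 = 20.54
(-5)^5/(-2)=3125/2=1562.50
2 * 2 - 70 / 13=-18 / 13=-1.38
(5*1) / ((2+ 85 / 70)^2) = 196 / 405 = 0.48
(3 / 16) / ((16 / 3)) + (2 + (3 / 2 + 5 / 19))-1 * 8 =-20437 / 4864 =-4.20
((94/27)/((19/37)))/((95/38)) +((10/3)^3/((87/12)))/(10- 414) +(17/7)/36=194002159/70120260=2.77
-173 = -173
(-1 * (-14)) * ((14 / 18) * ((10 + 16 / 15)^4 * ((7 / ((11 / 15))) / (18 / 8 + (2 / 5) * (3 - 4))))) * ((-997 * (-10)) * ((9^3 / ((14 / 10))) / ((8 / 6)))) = 3281192287342.23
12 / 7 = 1.71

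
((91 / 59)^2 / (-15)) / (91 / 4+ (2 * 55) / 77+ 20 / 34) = -3941756 / 615562635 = -0.01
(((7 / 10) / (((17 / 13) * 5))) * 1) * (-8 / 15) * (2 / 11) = -728 / 70125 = -0.01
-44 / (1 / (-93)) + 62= 4154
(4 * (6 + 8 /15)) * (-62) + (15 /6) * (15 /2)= -96091 /60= -1601.52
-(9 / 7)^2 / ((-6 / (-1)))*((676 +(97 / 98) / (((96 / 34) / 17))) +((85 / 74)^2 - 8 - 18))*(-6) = 1086.52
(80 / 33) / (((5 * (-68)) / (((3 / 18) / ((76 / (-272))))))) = 8 / 1881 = 0.00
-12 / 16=-3 / 4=-0.75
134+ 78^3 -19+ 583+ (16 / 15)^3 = 1603972846 / 3375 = 475251.21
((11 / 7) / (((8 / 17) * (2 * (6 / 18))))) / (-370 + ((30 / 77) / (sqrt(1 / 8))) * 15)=-0.01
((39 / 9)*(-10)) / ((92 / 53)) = -3445 / 138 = -24.96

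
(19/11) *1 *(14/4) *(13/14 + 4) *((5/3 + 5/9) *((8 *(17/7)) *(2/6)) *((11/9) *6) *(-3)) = -594320/63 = -9433.65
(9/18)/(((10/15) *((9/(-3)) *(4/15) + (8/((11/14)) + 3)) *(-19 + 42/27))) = -0.00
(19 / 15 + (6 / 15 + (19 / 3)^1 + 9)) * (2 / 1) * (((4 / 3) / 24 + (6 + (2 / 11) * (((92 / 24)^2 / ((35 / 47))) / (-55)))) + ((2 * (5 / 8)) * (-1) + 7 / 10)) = 70501703 / 381150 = 184.97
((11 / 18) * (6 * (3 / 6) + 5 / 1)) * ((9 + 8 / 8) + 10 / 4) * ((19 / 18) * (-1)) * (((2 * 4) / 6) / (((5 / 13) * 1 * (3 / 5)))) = -271700 / 729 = -372.70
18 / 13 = 1.38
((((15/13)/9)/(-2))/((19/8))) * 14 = -280/741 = -0.38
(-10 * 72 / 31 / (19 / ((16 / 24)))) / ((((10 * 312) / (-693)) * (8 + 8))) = 693 / 61256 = 0.01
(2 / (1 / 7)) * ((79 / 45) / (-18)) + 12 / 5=1.03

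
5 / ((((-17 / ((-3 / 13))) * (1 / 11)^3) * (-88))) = -1815 / 1768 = -1.03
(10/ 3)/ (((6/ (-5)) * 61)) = -25/ 549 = -0.05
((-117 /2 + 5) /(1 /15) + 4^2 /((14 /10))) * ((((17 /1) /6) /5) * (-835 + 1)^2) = -2182596765 /7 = -311799537.86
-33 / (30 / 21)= -231 / 10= -23.10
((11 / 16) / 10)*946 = 5203 / 80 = 65.04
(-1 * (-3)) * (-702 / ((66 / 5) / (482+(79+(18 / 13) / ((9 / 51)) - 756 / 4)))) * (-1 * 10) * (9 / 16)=14999175 / 44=340890.34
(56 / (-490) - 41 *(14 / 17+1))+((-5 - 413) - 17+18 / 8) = -1208157 / 2380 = -507.63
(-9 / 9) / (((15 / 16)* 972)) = -0.00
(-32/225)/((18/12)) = -64/675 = -0.09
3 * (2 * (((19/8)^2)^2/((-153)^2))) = 130321/15980544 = 0.01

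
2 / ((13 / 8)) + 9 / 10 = 277 / 130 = 2.13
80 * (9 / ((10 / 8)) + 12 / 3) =896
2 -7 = -5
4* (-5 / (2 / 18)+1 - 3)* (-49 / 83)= 9212 / 83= 110.99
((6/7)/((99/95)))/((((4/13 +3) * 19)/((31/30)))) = 403/29799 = 0.01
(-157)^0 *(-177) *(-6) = 1062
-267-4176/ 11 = -7113/ 11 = -646.64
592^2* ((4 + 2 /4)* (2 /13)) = 242628.92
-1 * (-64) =64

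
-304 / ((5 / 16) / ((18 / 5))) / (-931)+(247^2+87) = 74847208 / 1225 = 61099.76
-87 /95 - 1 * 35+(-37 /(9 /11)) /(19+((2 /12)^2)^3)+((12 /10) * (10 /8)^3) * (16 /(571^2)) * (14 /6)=-420597498830091 /10982909532470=-38.30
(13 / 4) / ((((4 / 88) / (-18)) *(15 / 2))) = -858 / 5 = -171.60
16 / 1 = 16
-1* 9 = -9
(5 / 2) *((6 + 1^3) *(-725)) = -25375 / 2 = -12687.50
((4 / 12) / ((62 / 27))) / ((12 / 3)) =0.04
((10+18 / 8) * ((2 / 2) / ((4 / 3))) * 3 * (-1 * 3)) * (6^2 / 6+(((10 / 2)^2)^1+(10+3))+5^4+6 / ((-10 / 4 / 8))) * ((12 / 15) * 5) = -4298427 / 20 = -214921.35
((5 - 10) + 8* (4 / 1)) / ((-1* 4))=-27 / 4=-6.75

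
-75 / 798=-25 / 266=-0.09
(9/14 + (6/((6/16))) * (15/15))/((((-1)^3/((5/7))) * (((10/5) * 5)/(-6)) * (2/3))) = 2097/196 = 10.70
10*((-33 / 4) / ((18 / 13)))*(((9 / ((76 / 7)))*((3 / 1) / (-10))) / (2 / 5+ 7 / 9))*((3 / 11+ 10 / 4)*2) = 2248155 / 32224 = 69.77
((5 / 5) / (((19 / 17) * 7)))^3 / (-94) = -0.00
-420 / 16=-105 / 4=-26.25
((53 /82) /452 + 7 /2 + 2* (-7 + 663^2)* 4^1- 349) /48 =43440867395 /593024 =73253.14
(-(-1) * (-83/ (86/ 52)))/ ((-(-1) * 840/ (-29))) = 31291/ 18060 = 1.73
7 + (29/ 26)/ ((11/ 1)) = 2031/ 286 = 7.10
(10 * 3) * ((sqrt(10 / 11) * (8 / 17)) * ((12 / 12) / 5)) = 48 * sqrt(110) / 187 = 2.69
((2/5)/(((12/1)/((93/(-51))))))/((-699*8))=31/2851920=0.00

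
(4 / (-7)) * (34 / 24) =-17 / 21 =-0.81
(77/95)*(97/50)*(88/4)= 82159/2375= 34.59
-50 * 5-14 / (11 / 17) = -2988 / 11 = -271.64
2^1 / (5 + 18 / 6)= 1 / 4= 0.25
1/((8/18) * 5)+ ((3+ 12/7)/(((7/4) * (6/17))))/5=1937/980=1.98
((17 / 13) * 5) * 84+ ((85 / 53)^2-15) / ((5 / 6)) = 19511664 / 36517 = 534.32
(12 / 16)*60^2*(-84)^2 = 19051200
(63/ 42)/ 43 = 3/ 86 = 0.03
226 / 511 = 0.44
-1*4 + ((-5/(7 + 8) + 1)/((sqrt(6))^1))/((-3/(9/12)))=-4 - sqrt(6)/36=-4.07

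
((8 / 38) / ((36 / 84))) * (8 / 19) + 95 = 103109 / 1083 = 95.21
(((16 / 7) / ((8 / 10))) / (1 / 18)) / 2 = 180 / 7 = 25.71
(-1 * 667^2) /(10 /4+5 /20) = -1779556 /11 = -161777.82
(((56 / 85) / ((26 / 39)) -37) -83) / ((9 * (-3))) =1124 / 255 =4.41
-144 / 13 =-11.08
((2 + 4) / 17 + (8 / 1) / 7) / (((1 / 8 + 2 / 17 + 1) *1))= 1424 / 1183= 1.20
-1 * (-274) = 274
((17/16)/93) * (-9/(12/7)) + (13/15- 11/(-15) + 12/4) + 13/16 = 53097/9920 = 5.35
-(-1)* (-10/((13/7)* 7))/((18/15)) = -25/39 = -0.64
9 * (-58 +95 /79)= -40383 /79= -511.18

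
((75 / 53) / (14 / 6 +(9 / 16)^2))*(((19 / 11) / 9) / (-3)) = -24320 / 711843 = -0.03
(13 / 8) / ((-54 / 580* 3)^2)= 273325 / 13122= 20.83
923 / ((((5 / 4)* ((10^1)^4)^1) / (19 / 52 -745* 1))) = -2749191 / 50000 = -54.98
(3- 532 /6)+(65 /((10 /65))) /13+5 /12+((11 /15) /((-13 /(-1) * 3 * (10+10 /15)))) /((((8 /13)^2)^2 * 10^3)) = -103710695833 /1966080000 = -52.75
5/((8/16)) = 10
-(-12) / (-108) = -1 / 9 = -0.11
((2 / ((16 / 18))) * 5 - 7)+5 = 37 / 4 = 9.25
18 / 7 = 2.57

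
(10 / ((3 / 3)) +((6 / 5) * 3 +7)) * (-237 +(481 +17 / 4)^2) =387659967 / 80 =4845749.59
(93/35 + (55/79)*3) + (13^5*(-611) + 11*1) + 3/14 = -1254535838931/5530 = -226860007.04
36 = 36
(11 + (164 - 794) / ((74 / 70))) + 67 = -517.95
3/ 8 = 0.38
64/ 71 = 0.90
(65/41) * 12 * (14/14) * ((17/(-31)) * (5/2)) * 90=-2983500/1271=-2347.36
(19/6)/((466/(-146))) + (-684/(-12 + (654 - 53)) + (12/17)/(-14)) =-11365703/5157222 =-2.20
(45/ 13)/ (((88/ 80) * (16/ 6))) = 675/ 572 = 1.18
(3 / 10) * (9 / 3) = 9 / 10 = 0.90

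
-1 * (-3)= 3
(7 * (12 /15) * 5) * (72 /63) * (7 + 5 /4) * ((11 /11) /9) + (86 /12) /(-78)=13685 /468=29.24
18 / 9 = 2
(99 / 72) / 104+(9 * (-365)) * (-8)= 21864971 / 832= 26280.01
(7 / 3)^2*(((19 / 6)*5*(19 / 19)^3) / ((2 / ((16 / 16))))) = 4655 / 108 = 43.10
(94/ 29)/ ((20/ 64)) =1504/ 145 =10.37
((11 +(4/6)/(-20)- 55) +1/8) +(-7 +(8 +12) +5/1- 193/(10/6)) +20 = -2921/24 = -121.71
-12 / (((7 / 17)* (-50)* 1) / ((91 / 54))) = 221 / 225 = 0.98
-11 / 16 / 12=-11 / 192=-0.06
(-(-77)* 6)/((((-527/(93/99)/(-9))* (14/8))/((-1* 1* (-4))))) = 288/17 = 16.94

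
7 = 7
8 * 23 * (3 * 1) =552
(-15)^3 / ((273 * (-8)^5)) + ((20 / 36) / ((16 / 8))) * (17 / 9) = 126821365 / 241532928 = 0.53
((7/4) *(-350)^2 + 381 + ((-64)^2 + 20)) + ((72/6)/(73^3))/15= 425724644124/1945085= 218872.00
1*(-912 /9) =-304 /3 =-101.33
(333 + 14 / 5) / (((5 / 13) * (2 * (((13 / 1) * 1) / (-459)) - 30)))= -10018593 / 344900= -29.05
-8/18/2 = -2/9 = -0.22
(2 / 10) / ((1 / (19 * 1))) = 19 / 5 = 3.80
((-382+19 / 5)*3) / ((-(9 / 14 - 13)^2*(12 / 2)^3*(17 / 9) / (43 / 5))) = 3984337 / 25439650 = 0.16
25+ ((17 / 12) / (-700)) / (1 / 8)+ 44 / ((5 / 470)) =4369033 / 1050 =4160.98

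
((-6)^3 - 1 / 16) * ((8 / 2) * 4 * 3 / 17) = -10371 / 17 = -610.06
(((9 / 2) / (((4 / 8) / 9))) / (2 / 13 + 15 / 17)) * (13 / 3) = 77571 / 229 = 338.74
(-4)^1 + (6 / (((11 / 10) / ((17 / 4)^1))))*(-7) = -1829 / 11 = -166.27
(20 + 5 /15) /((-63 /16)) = -976 /189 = -5.16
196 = 196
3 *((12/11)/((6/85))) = 510/11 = 46.36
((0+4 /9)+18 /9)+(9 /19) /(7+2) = 427 /171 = 2.50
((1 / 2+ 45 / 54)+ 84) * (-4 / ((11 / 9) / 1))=-279.27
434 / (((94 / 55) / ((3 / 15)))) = 2387 / 47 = 50.79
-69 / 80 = -0.86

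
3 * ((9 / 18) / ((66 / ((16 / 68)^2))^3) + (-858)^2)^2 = 407774296556812211807422014505337104 / 250812652469785208341803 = 1625812304688.00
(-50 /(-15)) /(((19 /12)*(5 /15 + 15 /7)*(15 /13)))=14 /19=0.74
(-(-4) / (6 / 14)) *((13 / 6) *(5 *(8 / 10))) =728 / 9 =80.89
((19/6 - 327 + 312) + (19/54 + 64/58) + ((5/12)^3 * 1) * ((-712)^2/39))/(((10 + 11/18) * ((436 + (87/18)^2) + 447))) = 227173688/2349516403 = 0.10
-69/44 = -1.57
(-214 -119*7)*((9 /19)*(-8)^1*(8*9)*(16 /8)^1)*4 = 43421184 /19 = 2285325.47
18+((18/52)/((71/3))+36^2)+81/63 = 16996311/12922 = 1315.30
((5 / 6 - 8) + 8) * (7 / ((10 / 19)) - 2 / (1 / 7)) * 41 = -287 / 12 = -23.92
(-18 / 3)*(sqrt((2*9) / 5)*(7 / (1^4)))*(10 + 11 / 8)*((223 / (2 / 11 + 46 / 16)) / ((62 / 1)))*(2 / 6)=-4687683*sqrt(10) / 41695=-355.53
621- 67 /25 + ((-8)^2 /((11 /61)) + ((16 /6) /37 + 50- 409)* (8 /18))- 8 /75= 223515958 /274725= 813.60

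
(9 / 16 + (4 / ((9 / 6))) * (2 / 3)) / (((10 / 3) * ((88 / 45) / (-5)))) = -5055 / 2816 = -1.80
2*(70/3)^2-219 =7829/9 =869.89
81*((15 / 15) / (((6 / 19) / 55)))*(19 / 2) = 536085 / 4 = 134021.25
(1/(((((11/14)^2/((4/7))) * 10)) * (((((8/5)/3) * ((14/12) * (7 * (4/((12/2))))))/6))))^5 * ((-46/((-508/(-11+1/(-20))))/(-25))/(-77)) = -70893300441132/532870294679452431625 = -0.00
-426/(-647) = 0.66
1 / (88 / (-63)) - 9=-855 / 88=-9.72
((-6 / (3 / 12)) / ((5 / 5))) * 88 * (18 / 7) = -38016 / 7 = -5430.86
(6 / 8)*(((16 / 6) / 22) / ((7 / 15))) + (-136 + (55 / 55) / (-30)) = -313787 / 2310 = -135.84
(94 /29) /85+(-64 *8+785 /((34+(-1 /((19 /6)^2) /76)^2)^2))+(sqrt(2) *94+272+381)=94 *sqrt(2)+35752018482525957074852 /252277201329123240785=274.65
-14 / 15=-0.93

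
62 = 62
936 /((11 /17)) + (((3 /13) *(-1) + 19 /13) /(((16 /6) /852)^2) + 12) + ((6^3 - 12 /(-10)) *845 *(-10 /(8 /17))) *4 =-2212681074 /143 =-15473294.22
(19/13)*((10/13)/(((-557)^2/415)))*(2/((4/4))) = 157700/52432081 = 0.00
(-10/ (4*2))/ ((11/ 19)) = -95/ 44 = -2.16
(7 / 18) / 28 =1 / 72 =0.01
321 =321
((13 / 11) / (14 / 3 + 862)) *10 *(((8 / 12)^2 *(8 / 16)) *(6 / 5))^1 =1 / 275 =0.00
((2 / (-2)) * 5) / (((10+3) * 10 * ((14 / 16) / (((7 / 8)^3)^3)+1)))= -5764801 / 586092442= -0.01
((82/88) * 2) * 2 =41/11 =3.73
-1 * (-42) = 42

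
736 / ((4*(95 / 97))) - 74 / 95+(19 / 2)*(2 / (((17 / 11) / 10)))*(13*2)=5464458 / 1615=3383.57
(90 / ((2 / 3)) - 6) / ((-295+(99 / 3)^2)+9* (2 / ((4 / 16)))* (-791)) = -3 / 1306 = -0.00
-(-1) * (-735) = -735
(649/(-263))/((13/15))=-9735/3419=-2.85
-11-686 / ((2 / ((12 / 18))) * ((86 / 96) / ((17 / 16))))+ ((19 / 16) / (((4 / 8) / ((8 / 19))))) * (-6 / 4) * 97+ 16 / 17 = -623935 / 1462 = -426.77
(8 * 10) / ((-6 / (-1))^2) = 20 / 9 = 2.22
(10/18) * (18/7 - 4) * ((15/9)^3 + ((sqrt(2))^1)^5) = -200 * sqrt(2)/63 - 6250/1701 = -8.16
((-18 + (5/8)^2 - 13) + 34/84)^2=1647954025/1806336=912.32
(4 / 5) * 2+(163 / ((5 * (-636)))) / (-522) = 2656099 / 1659960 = 1.60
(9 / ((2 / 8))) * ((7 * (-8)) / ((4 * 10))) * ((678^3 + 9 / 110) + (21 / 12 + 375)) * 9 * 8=-311017863283848 / 275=-1130974048304.90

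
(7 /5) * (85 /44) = 119 /44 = 2.70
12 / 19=0.63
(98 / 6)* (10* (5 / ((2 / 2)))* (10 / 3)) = 24500 / 9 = 2722.22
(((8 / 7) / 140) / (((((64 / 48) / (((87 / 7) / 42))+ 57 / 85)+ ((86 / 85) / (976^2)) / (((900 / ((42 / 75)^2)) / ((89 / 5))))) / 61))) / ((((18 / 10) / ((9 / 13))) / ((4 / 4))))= 5924204100000000 / 160115000114947787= 0.04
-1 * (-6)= 6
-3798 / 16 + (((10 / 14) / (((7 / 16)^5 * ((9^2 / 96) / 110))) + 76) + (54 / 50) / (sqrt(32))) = 27 * sqrt(2) / 200 + 143538609607 / 25412184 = 5648.61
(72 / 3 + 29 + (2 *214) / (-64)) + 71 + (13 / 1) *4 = 2709 / 16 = 169.31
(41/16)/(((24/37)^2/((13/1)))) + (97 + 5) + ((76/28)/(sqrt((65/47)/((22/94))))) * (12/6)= 38 * sqrt(715)/455 + 1669709/9216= 183.41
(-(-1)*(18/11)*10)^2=32400/121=267.77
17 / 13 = 1.31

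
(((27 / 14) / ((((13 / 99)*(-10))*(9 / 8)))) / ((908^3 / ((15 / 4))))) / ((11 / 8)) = -0.00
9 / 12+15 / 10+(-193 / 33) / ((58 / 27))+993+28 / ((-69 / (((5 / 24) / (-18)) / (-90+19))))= 41879778445 / 42195087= 992.53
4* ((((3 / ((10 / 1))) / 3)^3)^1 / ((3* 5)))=1 / 3750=0.00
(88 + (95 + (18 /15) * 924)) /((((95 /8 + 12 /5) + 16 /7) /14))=5063856 /4637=1092.05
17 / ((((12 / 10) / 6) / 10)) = 850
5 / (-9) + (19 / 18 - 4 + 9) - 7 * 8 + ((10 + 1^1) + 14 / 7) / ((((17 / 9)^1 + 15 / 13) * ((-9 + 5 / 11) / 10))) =-928621 / 16732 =-55.50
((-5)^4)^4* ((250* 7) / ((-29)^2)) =267028808593750 / 841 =317513446603.75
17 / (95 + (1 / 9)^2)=1377 / 7696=0.18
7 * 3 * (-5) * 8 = -840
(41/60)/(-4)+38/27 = 2671/2160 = 1.24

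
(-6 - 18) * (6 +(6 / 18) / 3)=-440 / 3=-146.67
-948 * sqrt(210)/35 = -392.51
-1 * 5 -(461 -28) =-438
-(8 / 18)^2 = -16 / 81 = -0.20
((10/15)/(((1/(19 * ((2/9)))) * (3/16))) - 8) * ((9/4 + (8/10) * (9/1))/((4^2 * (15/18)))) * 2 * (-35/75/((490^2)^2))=-71/882367500000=-0.00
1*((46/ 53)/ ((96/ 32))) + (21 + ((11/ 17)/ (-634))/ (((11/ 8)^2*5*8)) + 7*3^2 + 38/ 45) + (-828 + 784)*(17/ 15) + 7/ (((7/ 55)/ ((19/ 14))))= 43509512087/ 395865162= 109.91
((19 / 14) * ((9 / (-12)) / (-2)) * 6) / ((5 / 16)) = 9.77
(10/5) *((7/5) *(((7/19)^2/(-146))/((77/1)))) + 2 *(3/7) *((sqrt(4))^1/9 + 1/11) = 0.27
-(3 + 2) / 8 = -5 / 8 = -0.62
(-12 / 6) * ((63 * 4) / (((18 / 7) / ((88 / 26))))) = -8624 / 13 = -663.38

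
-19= -19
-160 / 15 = -32 / 3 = -10.67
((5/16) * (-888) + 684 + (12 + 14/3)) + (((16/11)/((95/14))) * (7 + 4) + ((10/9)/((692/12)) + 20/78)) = 545846101/1281930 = 425.80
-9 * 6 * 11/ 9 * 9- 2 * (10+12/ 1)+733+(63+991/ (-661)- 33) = 81634/ 661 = 123.50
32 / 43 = 0.74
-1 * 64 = -64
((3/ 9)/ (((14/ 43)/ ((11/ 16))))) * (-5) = -2365/ 672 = -3.52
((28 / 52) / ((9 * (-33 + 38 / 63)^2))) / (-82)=-3087 / 4440615946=-0.00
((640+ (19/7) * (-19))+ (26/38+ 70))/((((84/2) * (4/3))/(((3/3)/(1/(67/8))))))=2936677/29792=98.57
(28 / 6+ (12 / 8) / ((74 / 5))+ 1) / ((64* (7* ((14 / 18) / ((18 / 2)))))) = 69147 / 464128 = 0.15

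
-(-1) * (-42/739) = -42/739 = -0.06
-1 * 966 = -966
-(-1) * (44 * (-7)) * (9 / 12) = -231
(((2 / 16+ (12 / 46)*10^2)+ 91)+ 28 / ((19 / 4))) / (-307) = -430381 / 1073272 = -0.40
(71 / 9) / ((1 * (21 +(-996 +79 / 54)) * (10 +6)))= -213 / 420568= -0.00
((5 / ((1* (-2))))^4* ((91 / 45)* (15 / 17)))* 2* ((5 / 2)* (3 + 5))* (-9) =-853125 / 34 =-25091.91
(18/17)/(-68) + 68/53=38827/30634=1.27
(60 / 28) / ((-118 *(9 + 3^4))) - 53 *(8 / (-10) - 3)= 4990687 / 24780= 201.40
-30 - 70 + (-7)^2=-51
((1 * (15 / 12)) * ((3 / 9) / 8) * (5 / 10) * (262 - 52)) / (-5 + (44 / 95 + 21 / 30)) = -16625 / 11664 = -1.43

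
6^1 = 6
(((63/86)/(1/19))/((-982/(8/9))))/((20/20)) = -266/21113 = -0.01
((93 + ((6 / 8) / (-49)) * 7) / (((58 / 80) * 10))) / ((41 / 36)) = 93636 / 8323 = 11.25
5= 5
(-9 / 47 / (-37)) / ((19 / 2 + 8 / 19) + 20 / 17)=0.00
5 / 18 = 0.28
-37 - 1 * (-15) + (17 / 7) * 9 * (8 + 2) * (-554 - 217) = -168540.57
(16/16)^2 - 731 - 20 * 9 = -910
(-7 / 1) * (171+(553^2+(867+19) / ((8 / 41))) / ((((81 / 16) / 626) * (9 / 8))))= -174074805989 / 729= -238785742.10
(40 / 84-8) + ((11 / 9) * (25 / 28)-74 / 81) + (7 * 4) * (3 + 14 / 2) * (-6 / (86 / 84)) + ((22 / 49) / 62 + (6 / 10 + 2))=-174134074291 / 105813540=-1645.67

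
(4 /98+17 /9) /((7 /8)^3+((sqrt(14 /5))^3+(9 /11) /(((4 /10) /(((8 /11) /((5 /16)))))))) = 59919548480000 /43090127806257- 882751569920 * sqrt(70) /6155732543751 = 0.19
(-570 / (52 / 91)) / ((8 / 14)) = -13965 / 8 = -1745.62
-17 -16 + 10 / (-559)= -33.02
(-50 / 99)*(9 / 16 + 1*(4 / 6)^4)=-0.38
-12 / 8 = -3 / 2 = -1.50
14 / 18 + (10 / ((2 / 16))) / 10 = 79 / 9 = 8.78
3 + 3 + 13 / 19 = 6.68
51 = 51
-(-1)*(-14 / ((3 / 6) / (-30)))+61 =901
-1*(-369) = 369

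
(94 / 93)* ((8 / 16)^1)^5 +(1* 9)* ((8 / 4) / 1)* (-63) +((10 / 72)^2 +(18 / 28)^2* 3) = -139367423 / 123039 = -1132.71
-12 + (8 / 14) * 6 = -60 / 7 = -8.57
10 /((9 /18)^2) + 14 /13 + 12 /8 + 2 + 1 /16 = 9285 /208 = 44.64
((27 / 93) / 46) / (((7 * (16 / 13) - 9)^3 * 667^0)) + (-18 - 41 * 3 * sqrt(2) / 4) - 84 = -18201273 / 178250 - 123 * sqrt(2) / 4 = -145.60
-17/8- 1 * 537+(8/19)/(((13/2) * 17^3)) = -5233872815/9708088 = -539.12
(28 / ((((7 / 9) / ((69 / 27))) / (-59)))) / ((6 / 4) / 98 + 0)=-354629.33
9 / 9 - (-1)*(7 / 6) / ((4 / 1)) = 1.29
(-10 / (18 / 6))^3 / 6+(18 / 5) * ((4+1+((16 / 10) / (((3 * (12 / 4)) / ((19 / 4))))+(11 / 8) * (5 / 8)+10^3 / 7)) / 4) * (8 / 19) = 50.50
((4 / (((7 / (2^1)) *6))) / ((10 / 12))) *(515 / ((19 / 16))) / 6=6592 / 399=16.52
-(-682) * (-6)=-4092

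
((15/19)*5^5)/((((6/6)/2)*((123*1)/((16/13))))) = 500000/10127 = 49.37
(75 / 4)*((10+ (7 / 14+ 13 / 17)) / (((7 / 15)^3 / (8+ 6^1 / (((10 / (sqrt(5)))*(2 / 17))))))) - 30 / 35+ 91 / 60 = 5817043241 / 349860+ 58168125*sqrt(5) / 5488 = 40327.19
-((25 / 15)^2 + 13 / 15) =-164 / 45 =-3.64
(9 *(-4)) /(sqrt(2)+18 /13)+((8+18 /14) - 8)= 603 - 3042 *sqrt(2) /7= -11.58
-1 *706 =-706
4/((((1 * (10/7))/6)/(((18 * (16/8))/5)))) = 3024/25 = 120.96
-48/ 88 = -6/ 11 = -0.55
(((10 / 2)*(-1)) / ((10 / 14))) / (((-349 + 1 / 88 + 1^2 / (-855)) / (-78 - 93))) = -3.43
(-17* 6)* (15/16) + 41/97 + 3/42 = -516751/5432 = -95.13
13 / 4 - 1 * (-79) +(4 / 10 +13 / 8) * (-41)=-31 / 40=-0.78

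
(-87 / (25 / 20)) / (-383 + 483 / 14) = 696 / 3485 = 0.20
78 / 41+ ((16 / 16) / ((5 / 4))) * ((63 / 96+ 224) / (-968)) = 2725411 / 1587520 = 1.72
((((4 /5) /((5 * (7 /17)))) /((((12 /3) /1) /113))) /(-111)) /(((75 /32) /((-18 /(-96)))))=-3842 /485625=-0.01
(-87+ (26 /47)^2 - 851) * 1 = -2071366 /2209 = -937.69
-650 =-650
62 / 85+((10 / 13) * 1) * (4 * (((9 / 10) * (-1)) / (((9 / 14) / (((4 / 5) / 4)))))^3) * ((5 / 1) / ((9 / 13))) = 23102 / 95625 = 0.24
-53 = -53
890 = 890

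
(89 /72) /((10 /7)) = 623 /720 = 0.87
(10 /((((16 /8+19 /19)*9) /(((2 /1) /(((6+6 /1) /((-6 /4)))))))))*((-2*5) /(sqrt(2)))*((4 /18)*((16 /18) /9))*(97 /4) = 4850*sqrt(2) /19683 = 0.35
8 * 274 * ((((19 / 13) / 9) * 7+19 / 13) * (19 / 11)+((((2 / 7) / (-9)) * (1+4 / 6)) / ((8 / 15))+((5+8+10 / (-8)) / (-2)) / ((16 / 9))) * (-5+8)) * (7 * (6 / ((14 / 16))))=-1808489050 / 3003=-602227.46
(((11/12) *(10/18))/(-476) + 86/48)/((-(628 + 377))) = -92051/51665040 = -0.00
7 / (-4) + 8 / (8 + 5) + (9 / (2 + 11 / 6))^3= 7470275 / 632684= 11.81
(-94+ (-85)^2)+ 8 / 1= 7139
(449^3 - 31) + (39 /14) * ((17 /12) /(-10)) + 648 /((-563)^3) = 9045906280275972993 /99933986320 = 90518817.61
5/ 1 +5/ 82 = 415/ 82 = 5.06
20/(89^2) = 20/7921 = 0.00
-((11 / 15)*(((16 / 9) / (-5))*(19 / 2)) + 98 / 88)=40493 / 29700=1.36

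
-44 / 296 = -11 / 74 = -0.15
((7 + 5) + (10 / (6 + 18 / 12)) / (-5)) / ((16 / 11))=121 / 15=8.07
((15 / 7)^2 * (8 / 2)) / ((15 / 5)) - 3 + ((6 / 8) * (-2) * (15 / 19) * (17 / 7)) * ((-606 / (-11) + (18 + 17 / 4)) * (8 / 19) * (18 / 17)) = -18687447 / 194579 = -96.04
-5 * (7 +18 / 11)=-475 / 11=-43.18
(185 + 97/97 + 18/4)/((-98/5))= -1905/196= -9.72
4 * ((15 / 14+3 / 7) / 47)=6 / 47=0.13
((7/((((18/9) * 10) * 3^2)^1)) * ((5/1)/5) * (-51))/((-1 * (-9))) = -119/540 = -0.22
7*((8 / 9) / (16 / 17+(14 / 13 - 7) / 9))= 12376 / 563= 21.98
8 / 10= 4 / 5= 0.80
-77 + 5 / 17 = -1304 / 17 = -76.71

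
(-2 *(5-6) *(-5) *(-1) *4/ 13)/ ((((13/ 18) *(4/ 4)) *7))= 0.61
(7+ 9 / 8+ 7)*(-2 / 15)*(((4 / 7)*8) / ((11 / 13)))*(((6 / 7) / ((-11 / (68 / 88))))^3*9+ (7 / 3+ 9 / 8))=-655276927409 / 17400755295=-37.66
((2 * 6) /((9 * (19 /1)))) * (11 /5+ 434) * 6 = 17448 /95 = 183.66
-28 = -28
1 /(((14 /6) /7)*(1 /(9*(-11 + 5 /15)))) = -288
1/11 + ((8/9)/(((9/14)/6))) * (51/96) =1336/297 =4.50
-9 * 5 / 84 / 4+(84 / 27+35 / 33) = 44771 / 11088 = 4.04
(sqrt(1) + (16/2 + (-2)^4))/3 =25/3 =8.33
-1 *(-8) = 8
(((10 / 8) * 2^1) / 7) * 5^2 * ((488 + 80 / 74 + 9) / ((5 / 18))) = 4146525 / 259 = 16009.75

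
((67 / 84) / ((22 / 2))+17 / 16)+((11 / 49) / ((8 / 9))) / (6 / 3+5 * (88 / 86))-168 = -36687809 / 219912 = -166.83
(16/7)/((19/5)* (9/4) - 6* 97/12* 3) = -320/19173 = -0.02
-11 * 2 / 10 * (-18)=198 / 5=39.60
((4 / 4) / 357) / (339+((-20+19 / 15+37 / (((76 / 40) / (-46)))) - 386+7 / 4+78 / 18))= -380 / 129614919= -0.00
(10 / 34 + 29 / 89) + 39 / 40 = 96527 / 60520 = 1.59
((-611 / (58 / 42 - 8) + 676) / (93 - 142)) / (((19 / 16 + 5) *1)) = -1708720 / 674289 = -2.53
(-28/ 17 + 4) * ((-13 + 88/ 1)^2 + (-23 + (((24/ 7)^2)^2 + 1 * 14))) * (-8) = -108314.02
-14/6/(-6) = 7/18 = 0.39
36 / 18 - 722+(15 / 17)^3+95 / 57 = -10577390 / 14739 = -717.65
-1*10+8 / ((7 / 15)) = 50 / 7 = 7.14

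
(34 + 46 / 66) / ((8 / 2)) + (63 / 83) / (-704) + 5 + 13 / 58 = 70648103 / 5083584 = 13.90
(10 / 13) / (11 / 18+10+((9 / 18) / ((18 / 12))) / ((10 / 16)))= 900 / 13039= 0.07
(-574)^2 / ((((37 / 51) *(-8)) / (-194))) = 407479443 / 37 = 11012957.92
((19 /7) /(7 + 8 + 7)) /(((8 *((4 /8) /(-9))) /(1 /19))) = -9 /616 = -0.01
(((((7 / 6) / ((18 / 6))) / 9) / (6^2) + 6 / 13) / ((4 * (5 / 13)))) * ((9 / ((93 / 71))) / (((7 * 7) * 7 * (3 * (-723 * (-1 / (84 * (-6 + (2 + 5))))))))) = 2490893 / 10674863640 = 0.00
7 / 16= 0.44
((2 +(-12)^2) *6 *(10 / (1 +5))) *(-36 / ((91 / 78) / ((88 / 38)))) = -13875840 / 133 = -104329.62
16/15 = 1.07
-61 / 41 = -1.49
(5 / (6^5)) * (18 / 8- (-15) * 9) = 305 / 3456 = 0.09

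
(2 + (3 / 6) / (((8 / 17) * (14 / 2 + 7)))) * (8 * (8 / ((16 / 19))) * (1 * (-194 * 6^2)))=-7712955 / 7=-1101850.71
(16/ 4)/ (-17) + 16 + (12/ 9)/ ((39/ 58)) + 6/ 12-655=-2533001/ 3978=-636.75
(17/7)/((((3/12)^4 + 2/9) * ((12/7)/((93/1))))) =303552/521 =582.63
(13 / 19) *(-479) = -6227 / 19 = -327.74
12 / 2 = 6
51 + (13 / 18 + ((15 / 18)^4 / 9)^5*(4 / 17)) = 47457369445140202575409 / 917543123840934346752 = 51.72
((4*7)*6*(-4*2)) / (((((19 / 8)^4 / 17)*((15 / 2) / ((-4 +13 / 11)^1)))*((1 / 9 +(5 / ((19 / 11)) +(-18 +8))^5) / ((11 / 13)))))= -82682707968 / 6557858665735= -0.01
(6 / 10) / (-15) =-1 / 25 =-0.04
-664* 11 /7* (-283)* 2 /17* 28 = 972720.94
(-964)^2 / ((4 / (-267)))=-62030508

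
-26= -26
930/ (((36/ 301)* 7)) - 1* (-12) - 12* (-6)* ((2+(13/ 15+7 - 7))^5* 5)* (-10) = -4696691051/ 6750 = -695806.08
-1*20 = -20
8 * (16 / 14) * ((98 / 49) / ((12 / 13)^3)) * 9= 4394 / 21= 209.24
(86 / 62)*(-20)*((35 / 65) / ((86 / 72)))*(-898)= 4525920 / 403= 11230.57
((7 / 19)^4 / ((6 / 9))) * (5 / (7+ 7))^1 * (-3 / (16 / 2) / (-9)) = 1715 / 4170272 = 0.00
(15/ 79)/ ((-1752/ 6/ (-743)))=11145/ 23068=0.48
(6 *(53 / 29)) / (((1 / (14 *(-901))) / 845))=-3389507940 / 29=-116879584.14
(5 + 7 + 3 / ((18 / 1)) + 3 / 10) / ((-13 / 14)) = -2618 / 195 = -13.43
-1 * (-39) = 39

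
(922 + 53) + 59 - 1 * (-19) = 1053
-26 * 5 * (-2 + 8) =-780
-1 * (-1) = 1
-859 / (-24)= 35.79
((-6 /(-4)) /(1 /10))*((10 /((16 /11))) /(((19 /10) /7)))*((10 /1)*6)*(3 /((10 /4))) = 519750 /19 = 27355.26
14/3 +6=32/3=10.67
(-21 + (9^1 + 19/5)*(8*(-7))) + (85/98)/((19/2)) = -3434034/4655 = -737.71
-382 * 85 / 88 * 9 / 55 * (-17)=496791 / 484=1026.43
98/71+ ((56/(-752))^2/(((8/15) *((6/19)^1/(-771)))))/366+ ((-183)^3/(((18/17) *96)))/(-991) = 75424210630327/1213577521792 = 62.15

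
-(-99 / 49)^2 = -9801 / 2401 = -4.08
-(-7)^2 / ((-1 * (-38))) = -49 / 38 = -1.29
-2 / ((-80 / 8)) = 1 / 5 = 0.20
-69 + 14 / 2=-62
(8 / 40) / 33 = 1 / 165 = 0.01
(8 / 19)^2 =64 / 361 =0.18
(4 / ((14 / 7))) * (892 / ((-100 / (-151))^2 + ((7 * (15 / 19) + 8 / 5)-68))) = -3864313480 / 130908183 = -29.52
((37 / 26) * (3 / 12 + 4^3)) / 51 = 9509 / 5304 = 1.79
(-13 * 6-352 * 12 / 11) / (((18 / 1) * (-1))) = 77 / 3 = 25.67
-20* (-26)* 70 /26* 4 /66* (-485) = -1358000 /33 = -41151.52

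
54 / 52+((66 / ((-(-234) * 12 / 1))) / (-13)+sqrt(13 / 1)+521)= sqrt(13)+3176071 / 6084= 525.64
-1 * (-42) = 42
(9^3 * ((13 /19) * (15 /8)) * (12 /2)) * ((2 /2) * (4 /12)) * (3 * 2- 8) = -142155 /38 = -3740.92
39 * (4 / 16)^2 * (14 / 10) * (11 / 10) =3003 / 800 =3.75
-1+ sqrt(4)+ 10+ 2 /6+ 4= 46 /3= 15.33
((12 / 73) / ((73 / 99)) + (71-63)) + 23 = 166387 / 5329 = 31.22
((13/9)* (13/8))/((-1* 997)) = -169/71784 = -0.00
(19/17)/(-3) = -19/51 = -0.37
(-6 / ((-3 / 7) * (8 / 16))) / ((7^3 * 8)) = 1 / 98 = 0.01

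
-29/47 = -0.62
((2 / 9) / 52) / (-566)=-1 / 132444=-0.00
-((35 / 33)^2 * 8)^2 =-96040000 / 1185921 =-80.98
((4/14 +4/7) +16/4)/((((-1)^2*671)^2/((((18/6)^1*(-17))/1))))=-1734/3151687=-0.00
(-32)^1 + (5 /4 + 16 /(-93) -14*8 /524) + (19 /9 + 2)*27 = 3891943 /48732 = 79.86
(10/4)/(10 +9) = 5/38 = 0.13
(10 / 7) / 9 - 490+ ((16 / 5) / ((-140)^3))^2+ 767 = 277.16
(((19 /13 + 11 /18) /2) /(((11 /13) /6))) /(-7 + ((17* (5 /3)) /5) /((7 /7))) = -485 /88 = -5.51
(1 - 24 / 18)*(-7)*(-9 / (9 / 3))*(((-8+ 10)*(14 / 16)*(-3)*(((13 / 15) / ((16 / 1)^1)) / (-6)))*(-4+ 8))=-637 / 480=-1.33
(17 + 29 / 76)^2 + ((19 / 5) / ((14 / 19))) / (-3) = 300.40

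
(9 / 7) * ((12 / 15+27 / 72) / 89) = 423 / 24920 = 0.02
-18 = -18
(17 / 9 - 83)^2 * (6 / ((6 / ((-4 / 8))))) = -266450 / 81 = -3289.51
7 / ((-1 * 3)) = -7 / 3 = -2.33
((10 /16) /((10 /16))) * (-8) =-8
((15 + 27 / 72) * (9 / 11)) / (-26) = -1107 / 2288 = -0.48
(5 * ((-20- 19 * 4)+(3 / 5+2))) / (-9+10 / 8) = 1868 / 31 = 60.26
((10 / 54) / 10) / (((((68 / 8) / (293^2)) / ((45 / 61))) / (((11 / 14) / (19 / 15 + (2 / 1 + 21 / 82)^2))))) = 79371692950 / 4653969929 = 17.05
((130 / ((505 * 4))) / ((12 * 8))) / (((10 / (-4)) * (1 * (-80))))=13 / 3878400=0.00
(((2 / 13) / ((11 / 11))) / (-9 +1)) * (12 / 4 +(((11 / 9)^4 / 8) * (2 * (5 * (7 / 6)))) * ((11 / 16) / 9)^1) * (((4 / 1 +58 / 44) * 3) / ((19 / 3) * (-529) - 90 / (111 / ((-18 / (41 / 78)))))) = 111744090461 / 372496450968576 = 0.00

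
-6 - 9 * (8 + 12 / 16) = -84.75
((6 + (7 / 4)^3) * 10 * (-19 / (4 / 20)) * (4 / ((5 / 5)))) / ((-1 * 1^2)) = 345325 / 8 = 43165.62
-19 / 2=-9.50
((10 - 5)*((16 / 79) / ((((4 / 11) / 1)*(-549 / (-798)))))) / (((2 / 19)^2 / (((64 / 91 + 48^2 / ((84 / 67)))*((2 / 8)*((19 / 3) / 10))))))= 59956000544 / 563823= 106338.34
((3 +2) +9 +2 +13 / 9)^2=24649 / 81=304.31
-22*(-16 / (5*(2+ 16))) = 176 / 45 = 3.91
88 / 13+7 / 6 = 619 / 78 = 7.94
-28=-28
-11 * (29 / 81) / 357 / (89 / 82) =-26158 / 2573613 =-0.01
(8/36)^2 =4/81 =0.05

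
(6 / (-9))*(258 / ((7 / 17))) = -2924 / 7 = -417.71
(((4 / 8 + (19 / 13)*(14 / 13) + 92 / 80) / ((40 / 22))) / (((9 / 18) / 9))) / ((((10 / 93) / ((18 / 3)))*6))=100328679 / 338000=296.83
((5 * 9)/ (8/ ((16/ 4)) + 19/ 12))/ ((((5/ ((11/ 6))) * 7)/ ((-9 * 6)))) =-10692/ 301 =-35.52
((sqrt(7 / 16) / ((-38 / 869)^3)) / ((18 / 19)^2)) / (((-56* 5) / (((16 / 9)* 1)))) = 656234909* sqrt(7) / 31026240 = 55.96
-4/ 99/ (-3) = 4/ 297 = 0.01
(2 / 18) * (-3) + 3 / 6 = 1 / 6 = 0.17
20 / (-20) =-1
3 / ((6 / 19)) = 19 / 2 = 9.50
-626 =-626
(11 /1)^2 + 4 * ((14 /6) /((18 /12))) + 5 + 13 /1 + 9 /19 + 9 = 154.70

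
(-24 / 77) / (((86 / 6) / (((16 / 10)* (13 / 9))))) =-832 / 16555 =-0.05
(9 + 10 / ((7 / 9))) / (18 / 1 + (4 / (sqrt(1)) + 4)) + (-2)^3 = -1303 / 182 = -7.16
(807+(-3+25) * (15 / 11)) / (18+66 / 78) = 10881 / 245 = 44.41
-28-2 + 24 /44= -324 /11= -29.45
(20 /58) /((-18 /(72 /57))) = -40 /1653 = -0.02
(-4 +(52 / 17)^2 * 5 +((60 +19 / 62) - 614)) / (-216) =9154513 / 3870288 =2.37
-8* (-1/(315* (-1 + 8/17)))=-136/2835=-0.05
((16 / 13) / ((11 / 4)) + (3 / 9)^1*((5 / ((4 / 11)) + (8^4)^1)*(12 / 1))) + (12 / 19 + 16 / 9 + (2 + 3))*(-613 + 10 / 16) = 776114923 / 65208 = 11902.14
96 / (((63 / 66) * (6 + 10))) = 44 / 7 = 6.29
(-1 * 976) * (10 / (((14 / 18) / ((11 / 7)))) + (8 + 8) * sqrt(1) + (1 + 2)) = -1874896 / 49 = -38263.18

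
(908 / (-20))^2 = 51529 / 25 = 2061.16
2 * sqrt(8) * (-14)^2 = 784 * sqrt(2) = 1108.74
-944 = -944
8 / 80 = 1 / 10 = 0.10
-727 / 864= -0.84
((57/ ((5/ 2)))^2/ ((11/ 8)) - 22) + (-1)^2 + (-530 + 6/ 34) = -807644/ 4675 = -172.76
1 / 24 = 0.04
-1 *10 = -10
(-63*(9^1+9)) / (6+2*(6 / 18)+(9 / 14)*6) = -23814 / 221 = -107.76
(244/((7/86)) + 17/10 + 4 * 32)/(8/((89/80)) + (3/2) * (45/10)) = 38967582/173705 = 224.33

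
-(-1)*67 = 67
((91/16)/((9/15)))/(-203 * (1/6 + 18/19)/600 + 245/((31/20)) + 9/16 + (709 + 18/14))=140697375/12891503398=0.01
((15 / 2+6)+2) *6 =93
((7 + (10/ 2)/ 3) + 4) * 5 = 190/ 3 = 63.33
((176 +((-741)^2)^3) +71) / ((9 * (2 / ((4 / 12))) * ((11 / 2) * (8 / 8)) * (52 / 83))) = 264231138859776752 / 297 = 889667134208002.53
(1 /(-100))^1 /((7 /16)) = -4 /175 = -0.02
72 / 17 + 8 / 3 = 352 / 51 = 6.90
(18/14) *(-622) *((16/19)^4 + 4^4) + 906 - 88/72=-1676726558663/8210223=-204224.24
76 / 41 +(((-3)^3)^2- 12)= 29473 / 41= 718.85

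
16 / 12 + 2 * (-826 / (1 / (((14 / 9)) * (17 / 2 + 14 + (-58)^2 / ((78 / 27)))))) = -118958816 / 39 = -3050226.05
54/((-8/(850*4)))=-22950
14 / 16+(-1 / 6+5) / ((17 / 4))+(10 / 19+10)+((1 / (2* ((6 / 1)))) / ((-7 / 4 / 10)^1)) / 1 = 654553 / 54264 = 12.06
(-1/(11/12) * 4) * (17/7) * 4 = -3264/77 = -42.39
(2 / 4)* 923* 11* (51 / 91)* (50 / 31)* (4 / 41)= 3983100 / 8897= 447.69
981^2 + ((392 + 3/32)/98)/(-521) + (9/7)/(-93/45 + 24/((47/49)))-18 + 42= 25446126309586139/26440691648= 962385.05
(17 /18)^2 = 289 /324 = 0.89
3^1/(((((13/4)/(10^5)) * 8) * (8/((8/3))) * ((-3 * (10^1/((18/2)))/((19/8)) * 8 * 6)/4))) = -11875/52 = -228.37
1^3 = 1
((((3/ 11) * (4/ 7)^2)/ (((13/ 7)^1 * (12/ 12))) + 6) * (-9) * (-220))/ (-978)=-181620/ 14833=-12.24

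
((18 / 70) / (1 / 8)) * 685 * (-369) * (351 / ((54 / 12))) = -283905648 / 7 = -40557949.71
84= 84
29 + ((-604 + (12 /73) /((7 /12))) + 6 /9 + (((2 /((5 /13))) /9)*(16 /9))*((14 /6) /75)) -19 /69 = -615065357264 /1070992125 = -574.29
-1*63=-63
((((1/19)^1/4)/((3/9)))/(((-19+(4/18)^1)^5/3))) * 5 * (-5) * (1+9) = 66430125/5238622690262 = 0.00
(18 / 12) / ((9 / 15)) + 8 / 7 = 51 / 14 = 3.64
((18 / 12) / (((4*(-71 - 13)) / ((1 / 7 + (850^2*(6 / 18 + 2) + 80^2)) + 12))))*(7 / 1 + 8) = -177685775 / 1568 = -113320.01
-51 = -51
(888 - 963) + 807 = 732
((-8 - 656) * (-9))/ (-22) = -2988/ 11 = -271.64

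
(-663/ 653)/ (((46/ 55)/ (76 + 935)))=-36866115/ 30038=-1227.32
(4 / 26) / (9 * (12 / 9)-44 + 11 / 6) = -12 / 2353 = -0.01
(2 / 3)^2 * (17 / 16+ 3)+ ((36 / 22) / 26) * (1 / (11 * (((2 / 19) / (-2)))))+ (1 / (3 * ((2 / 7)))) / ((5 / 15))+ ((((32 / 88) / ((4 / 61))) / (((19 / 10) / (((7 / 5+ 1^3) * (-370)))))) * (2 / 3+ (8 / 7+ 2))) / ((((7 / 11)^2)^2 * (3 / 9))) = -3266100701108629 / 18083189124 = -180615.30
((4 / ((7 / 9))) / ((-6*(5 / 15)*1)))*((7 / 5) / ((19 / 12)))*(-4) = 864 / 95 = 9.09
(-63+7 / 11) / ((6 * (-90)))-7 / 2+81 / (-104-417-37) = -324977 / 92070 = -3.53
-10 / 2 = -5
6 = 6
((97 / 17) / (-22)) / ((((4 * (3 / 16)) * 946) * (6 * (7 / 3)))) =-97 / 3714942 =-0.00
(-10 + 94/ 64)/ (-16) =273/ 512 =0.53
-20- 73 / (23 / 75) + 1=-5912 / 23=-257.04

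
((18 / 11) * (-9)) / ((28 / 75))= -6075 / 154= -39.45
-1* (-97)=97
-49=-49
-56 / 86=-28 / 43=-0.65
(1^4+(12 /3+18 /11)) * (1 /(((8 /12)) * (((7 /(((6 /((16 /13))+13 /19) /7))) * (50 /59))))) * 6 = 6550947 /819280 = 8.00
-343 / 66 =-5.20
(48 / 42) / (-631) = -8 / 4417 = -0.00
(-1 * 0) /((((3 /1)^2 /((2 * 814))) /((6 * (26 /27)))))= 0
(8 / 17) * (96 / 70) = 384 / 595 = 0.65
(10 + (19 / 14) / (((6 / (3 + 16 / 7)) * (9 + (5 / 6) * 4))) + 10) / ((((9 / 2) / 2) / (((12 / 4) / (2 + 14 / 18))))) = 11817 / 1225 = 9.65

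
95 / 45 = 19 / 9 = 2.11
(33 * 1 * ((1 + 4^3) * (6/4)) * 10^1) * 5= 160875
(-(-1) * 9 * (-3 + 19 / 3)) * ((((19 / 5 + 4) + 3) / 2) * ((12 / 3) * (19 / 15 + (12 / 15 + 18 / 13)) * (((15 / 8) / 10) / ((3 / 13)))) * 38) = 345249 / 5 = 69049.80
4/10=0.40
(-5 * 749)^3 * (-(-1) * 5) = -262618593125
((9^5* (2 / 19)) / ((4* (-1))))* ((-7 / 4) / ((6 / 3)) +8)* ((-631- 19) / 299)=4428675 / 184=24068.89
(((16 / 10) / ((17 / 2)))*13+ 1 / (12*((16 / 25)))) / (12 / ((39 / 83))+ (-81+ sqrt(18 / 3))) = -394237753 / 8467256640 - 7108309*sqrt(6) / 8467256640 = -0.05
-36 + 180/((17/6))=468/17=27.53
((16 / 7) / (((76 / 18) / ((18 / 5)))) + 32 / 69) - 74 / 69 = 20498 / 15295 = 1.34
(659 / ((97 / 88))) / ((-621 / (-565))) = 32765480 / 60237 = 543.94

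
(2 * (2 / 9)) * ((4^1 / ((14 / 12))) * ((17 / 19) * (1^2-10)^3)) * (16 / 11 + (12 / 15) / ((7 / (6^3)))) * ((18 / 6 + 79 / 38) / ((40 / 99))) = -144429410016 / 442225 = -326597.12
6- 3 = 3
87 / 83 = 1.05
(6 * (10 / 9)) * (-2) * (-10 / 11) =400 / 33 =12.12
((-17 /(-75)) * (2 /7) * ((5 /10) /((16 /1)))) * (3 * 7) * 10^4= 425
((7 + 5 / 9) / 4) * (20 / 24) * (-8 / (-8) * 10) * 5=2125 / 27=78.70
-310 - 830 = -1140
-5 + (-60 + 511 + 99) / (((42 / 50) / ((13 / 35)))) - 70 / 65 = 453137 / 1911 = 237.12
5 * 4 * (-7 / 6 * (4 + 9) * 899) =-818090 / 3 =-272696.67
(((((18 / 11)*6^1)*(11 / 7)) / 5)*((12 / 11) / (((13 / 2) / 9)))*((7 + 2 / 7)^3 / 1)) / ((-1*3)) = -1031494176 / 1716715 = -600.85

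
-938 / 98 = -67 / 7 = -9.57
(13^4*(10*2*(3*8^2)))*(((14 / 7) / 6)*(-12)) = -438696960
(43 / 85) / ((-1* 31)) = -43 / 2635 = -0.02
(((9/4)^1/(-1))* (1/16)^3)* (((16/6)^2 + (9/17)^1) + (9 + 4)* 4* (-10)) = 78391/278528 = 0.28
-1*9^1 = -9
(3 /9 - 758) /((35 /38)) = -86374 /105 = -822.61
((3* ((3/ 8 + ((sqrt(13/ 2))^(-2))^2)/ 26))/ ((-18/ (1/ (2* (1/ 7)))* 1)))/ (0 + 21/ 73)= -39347/ 1265472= -0.03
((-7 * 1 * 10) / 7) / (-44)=5 / 22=0.23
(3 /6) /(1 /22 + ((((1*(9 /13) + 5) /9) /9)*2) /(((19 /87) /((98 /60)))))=1100385 /2413423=0.46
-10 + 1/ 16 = -159/ 16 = -9.94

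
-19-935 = -954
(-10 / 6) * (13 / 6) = -65 / 18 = -3.61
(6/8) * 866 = 1299/2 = 649.50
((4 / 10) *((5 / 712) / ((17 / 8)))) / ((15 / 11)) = 22 / 22695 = 0.00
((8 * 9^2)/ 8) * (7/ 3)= 189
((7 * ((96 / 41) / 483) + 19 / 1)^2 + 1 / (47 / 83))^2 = 231515637129954271396 / 1746797198858209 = 132537.22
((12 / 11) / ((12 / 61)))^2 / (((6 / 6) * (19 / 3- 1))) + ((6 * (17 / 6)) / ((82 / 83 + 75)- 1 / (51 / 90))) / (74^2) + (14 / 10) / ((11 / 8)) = 9415572068211 / 1387860329680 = 6.78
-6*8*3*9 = -1296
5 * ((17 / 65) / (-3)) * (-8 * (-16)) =-2176 / 39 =-55.79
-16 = -16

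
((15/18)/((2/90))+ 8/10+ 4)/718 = 423/7180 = 0.06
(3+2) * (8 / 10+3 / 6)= 13 / 2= 6.50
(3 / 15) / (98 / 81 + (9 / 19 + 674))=1539 / 5199385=0.00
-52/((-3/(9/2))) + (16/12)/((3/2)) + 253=2987/9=331.89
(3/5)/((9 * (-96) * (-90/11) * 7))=11/907200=0.00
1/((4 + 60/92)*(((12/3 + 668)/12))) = 23/5992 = 0.00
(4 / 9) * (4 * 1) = 16 / 9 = 1.78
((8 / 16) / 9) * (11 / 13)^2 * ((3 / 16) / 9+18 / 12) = 8833 / 146016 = 0.06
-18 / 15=-1.20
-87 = -87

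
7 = 7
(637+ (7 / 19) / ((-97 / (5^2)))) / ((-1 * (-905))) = 1173816 / 1667915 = 0.70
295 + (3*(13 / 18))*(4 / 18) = 7978 / 27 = 295.48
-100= -100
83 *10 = 830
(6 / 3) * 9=18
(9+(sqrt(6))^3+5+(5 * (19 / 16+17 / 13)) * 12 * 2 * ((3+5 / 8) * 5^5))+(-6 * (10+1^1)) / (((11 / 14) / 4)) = 6 * sqrt(6)+705448649 / 208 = 3391594.74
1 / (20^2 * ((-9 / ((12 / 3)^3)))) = -4 / 225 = -0.02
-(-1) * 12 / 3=4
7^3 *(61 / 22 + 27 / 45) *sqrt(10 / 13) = 127253 *sqrt(130) / 1430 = 1014.62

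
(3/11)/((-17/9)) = -27/187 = -0.14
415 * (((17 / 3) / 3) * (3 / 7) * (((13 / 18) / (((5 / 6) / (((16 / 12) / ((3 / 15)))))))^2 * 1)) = 19076720 / 1701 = 11215.00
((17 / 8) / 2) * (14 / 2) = 119 / 16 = 7.44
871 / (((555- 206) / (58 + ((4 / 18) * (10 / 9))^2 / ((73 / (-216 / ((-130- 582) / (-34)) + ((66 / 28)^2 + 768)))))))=35559101204198 / 242987065839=146.34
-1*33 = -33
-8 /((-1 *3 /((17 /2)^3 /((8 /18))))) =14739 /4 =3684.75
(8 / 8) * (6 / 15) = 2 / 5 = 0.40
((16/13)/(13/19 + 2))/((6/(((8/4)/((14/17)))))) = 152/819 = 0.19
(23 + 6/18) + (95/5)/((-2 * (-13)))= 1877/78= 24.06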